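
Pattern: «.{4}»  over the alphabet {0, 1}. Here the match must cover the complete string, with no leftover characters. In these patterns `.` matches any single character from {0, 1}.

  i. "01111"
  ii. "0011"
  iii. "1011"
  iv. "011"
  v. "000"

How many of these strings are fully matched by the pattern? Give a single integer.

2

i. "01111" → no match
ii. "0011" → match
iii. "1011" → match
iv. "011" → no match
v. "000" → no match
Total matched: 2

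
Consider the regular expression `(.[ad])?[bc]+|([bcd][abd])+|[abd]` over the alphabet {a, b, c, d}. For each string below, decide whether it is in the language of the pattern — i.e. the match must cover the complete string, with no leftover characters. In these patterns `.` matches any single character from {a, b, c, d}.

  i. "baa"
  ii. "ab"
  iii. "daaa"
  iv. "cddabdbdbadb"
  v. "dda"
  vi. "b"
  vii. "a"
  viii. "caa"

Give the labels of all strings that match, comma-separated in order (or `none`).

i → no match
ii → no match
iii → no match
iv → match
v → no match
vi → match
vii → match
viii → no match

iv, vi, vii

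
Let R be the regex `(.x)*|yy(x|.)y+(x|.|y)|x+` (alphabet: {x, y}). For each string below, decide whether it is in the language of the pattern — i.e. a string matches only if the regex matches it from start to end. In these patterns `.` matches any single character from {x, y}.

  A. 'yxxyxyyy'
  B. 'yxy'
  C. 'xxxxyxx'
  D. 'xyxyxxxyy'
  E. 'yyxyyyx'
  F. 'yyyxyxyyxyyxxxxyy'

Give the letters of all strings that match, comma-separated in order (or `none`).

E

A → no match
B → no match
C → no match
D → no match
E → match
F → no match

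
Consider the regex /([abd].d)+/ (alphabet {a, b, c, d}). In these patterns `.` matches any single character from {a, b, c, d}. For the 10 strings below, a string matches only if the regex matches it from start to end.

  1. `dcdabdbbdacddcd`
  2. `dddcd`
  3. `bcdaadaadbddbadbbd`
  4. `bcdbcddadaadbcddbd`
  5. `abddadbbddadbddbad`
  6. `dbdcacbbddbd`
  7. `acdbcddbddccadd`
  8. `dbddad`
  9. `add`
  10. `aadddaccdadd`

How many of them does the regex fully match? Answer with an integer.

1 → match
2 → no match
3 → match
4 → match
5 → match
6 → no match
7 → no match
8 → match
9 → match
10 → no match
Total matched: 6

6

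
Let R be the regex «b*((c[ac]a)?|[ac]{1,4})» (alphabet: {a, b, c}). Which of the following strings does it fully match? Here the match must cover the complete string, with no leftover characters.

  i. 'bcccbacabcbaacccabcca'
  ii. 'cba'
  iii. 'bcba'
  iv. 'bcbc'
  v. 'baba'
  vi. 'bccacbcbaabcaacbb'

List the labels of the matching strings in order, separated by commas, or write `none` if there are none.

none

i → no match
ii → no match
iii → no match
iv → no match
v → no match
vi → no match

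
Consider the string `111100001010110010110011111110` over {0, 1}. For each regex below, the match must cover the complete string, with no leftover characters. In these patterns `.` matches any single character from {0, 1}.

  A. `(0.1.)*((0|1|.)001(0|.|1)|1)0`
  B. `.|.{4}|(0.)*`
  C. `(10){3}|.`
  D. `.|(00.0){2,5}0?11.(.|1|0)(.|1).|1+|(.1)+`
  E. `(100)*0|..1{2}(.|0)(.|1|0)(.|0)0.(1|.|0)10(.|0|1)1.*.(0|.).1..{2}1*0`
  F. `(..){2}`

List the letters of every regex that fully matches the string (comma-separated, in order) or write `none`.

A → no match
B → no match
C → no match
D → no match
E → match
F → no match

E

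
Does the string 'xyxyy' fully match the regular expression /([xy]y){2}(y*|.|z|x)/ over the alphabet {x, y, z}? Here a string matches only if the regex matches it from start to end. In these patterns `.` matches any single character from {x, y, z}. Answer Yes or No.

Yes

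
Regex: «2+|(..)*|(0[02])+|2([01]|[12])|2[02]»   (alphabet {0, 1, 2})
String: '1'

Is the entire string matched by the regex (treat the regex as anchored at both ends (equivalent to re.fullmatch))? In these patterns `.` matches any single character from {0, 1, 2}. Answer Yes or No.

No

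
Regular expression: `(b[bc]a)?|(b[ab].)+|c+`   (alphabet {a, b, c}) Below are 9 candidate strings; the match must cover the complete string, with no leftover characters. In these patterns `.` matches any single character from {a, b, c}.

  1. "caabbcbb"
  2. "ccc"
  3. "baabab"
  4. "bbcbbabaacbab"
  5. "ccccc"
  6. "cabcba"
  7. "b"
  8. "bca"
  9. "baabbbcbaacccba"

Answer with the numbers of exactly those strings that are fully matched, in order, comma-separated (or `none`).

1. "caabbcbb" → no match
2. "ccc" → match
3. "baabab" → match
4 → no match
5. "ccccc" → match
6. "cabcba" → no match
7. "b" → no match
8. "bca" → match
9 → no match

2, 3, 5, 8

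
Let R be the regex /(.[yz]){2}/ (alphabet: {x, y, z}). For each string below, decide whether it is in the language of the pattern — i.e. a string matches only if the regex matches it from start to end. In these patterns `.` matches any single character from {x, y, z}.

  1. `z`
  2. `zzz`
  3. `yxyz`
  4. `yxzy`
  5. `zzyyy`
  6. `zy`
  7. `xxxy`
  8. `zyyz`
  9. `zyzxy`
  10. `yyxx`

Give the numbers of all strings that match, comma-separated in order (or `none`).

1 → no match
2 → no match
3 → no match
4 → no match
5 → no match
6 → no match
7 → no match
8 → match
9 → no match
10 → no match

8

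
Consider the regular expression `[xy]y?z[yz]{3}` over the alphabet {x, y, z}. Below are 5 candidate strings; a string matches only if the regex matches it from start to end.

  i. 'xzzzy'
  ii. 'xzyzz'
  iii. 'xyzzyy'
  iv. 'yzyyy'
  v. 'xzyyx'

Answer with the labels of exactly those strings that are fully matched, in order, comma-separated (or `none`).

i. 'xzzzy' → match
ii. 'xzyzz' → match
iii. 'xyzzyy' → match
iv. 'yzyyy' → match
v. 'xzyyx' → no match

i, ii, iii, iv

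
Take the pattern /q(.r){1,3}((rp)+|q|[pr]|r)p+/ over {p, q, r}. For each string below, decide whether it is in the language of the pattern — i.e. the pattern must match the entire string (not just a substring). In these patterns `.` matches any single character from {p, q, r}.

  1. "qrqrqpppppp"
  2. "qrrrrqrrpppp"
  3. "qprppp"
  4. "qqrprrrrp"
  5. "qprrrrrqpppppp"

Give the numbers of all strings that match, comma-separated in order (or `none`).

1 → no match
2 → match
3 → match
4 → match
5 → match

2, 3, 4, 5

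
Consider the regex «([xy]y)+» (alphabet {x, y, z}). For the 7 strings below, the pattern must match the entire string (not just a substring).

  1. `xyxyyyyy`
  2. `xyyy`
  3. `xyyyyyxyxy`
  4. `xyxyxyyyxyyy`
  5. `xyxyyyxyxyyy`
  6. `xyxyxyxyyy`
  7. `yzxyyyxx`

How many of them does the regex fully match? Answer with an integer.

6

1. `xyxyyyyy` → match
2. `xyyy` → match
3. `xyyyyyxyxy` → match
4. `xyxyxyyyxyyy` → match
5. `xyxyyyxyxyyy` → match
6. `xyxyxyxyyy` → match
7. `yzxyyyxx` → no match — must end with `y`
Total matched: 6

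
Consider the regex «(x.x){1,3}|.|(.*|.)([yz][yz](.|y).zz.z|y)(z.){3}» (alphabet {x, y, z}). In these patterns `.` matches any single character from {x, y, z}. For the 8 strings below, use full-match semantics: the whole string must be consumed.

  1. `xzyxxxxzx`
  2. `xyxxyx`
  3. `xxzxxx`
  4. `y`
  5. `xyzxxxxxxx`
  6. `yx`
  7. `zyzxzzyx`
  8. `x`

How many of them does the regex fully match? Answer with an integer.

1 → no match
2 → match
3 → no match
4 → match
5 → no match
6 → no match
7 → no match
8 → match
Total matched: 3

3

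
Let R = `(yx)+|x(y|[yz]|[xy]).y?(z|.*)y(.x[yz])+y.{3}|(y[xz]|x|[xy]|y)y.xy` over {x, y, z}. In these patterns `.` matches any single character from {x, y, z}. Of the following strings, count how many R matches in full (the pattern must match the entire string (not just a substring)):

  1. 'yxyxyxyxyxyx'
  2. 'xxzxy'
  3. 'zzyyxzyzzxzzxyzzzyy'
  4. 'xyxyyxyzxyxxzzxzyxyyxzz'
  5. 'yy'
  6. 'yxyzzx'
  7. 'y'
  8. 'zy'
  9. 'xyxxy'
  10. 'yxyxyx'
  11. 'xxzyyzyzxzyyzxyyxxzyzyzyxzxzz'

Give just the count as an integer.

4

1. 'yxyxyxyxyxyx' → match
2. 'xxzxy' → no match
3 → no match
4 → match
5. 'yy' → no match
6. 'yxyzzx' → no match
7. 'y' → no match
8. 'zy' → no match
9. 'xyxxy' → match
10. 'yxyxyx' → match
11 → no match
Total matched: 4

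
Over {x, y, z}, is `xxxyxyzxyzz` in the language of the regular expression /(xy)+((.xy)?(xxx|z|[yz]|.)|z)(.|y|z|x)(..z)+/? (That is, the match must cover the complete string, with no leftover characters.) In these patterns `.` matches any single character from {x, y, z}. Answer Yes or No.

Every match must start with `xy`, but `xxxyxyzxyzz` does not.

No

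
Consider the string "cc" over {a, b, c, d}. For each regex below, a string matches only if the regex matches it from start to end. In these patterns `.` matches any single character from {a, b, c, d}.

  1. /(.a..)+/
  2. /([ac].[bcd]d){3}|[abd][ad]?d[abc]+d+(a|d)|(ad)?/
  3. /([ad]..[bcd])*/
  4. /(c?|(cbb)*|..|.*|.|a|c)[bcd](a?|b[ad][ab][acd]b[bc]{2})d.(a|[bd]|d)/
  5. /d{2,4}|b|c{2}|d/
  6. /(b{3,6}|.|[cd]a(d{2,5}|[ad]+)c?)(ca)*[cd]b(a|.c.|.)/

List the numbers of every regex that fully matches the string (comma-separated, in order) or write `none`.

5

1 → no match
2 → no match
3 → no match
4 → no match
5 → match
6 → no match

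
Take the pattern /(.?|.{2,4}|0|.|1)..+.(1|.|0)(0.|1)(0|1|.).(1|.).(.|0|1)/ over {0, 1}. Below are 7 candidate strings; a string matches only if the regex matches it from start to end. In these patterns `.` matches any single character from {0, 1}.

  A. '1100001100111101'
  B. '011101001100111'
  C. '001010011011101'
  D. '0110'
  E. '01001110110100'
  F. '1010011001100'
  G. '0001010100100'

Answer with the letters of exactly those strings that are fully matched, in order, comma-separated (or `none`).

A, B, E, G

A → match
B → match
C → no match
D. '0110' → no match
E → match
F → no match
G → match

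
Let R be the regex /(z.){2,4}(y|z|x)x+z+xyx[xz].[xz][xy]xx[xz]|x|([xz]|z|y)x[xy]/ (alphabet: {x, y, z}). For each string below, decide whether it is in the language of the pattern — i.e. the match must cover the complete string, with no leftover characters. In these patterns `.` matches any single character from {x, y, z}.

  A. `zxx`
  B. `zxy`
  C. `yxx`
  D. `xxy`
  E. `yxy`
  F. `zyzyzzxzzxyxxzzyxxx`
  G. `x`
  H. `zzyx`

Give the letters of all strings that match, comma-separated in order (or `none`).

A, B, C, D, E, G

A → match
B → match
C → match
D → match
E → match
F → no match
G → match
H → no match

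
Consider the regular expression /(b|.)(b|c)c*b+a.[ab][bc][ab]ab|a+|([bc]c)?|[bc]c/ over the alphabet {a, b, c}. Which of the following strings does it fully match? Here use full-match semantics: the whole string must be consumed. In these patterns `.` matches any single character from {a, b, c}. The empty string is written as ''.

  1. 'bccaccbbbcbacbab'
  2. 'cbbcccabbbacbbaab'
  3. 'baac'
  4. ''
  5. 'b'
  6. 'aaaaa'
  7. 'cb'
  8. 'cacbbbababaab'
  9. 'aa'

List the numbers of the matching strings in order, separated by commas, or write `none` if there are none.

4, 6, 9

1 → no match
2 → no match
3 → no match
4 → match
5 → no match
6 → match
7 → no match
8 → no match
9 → match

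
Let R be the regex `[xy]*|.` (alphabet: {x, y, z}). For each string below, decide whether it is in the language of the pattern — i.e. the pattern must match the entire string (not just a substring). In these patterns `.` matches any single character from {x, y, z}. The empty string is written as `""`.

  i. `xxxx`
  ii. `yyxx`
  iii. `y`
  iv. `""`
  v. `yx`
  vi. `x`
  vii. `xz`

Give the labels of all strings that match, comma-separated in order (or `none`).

i, ii, iii, iv, v, vi

i. `xxxx` → match
ii. `yyxx` → match
iii. `y` → match
iv. `""` → match
v. `yx` → match
vi. `x` → match
vii. `xz` → no match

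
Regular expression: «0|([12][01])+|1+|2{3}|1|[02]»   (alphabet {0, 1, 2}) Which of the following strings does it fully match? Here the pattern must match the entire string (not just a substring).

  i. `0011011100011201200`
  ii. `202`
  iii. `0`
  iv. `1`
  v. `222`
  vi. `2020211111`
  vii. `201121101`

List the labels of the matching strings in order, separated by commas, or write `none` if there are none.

iii, iv, v, vi

i → no match
ii → no match
iii → match
iv → match
v → match
vi → match
vii → no match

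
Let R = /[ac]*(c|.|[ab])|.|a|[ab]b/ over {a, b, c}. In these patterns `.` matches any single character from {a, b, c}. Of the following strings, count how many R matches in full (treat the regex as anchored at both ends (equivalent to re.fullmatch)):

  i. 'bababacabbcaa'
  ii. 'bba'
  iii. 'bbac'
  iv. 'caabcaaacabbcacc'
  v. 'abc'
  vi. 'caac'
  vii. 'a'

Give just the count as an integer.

i → no match
ii → no match
iii → no match
iv → no match
v → no match
vi → match
vii → match
Total matched: 2

2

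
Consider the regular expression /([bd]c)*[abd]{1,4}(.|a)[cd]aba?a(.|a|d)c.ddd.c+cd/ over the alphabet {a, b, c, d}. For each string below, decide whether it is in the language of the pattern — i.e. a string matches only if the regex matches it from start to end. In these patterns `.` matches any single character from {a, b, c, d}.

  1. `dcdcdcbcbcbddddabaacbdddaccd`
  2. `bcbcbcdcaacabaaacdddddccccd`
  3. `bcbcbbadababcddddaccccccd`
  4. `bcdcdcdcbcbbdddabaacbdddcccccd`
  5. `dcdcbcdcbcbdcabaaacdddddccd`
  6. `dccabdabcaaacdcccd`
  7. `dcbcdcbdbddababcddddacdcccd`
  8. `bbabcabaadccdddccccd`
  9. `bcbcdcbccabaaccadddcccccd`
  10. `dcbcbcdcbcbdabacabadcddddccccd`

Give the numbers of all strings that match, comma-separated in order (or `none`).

1, 2, 3, 4, 5, 8, 9, 10

1 → match
2 → match
3 → match
4 → match
5 → match
6 → no match
7 → no match
8 → match
9 → match
10 → match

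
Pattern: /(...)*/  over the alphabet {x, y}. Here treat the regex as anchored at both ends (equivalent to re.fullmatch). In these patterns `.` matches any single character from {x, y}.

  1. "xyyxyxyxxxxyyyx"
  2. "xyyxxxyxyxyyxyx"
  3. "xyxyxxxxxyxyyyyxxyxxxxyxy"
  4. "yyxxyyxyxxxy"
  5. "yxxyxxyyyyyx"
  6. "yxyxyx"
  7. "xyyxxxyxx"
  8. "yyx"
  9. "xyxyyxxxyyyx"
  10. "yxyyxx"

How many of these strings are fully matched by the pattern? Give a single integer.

9

1 → match
2 → match
3 → no match
4 → match
5 → match
6 → match
7 → match
8 → match
9 → match
10 → match
Total matched: 9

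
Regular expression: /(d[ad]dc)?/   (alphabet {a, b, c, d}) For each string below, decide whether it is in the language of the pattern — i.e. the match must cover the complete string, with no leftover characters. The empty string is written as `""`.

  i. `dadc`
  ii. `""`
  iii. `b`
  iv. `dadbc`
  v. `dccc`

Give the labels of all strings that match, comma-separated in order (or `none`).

i → match
ii → match
iii → no match
iv → no match
v → no match

i, ii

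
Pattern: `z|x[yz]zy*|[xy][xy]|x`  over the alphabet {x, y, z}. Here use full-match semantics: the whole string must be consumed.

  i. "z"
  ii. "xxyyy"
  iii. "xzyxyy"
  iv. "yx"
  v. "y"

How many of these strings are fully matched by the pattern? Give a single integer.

i → match
ii → no match
iii → no match
iv → match
v → no match
Total matched: 2

2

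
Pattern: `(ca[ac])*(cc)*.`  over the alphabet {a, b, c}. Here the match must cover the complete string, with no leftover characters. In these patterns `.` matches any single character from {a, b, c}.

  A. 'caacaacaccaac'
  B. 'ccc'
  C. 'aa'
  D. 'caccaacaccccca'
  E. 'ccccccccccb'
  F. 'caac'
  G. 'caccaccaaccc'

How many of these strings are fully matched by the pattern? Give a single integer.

A → match
B. 'ccc' → match
C. 'aa' → no match
D → match
E. 'ccccccccccb' → match
F. 'caac' → match
G. 'caccaccaaccc' → match
Total matched: 6

6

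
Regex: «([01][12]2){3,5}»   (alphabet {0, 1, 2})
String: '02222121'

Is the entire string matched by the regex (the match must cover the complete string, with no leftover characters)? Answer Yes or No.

Every match must end with '2', but '02222121' does not.

No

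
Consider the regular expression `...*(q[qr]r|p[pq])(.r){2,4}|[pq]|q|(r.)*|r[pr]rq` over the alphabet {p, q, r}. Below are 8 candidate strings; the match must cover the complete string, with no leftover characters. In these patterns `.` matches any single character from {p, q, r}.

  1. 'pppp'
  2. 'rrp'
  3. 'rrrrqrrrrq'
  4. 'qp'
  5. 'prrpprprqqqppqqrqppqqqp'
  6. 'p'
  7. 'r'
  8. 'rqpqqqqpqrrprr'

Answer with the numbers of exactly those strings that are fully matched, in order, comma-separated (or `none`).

6

1 → no match
2 → no match
3 → no match
4 → no match
5 → no match
6 → match
7 → no match
8 → no match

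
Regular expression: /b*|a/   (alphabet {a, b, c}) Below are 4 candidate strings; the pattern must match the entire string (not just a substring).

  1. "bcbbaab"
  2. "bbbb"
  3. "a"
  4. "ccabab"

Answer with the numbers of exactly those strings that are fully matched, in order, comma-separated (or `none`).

1 → no match
2 → match
3 → match
4 → no match

2, 3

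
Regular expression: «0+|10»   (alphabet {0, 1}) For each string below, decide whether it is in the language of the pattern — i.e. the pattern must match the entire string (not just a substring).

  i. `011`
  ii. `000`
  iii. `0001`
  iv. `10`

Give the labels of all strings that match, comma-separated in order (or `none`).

i → no match
ii → match
iii → no match
iv → match

ii, iv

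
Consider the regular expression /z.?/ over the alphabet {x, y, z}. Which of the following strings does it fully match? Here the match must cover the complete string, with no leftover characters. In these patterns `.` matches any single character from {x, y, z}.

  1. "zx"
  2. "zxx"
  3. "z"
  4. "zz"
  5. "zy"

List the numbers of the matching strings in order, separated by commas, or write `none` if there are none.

1. "zx" → match
2. "zxx" → no match
3. "z" → match
4. "zz" → match
5. "zy" → match

1, 3, 4, 5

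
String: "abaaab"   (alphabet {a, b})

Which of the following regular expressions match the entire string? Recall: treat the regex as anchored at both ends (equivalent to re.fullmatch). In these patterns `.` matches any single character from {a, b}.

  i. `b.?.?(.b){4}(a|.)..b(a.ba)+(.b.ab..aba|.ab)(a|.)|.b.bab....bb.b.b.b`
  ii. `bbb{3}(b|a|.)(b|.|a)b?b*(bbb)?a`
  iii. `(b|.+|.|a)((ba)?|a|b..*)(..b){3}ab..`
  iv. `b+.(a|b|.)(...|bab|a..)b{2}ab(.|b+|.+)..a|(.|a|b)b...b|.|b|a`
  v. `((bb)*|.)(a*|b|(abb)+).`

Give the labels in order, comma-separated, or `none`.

iv

i → no match
ii → no match — must start with "bbb"
iii → no match
iv → match
v → no match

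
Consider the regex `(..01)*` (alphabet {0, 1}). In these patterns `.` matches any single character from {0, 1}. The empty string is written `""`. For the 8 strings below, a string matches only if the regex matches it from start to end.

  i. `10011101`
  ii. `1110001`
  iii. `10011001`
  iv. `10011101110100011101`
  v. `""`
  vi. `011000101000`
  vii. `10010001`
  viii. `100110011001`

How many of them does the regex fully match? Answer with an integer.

6

i → match
ii → no match
iii → match
iv → match
v → match
vi → no match
vii → match
viii → match
Total matched: 6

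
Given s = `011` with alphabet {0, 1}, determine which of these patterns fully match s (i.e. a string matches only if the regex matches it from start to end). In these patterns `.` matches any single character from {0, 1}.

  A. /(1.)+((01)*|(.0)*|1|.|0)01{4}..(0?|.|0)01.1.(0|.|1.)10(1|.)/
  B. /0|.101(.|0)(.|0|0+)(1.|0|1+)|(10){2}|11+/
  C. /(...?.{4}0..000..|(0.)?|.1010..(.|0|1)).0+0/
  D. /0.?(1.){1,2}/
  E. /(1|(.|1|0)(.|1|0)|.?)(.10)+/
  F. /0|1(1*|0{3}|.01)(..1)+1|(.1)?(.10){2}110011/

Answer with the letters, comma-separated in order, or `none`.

D

A → no match — must start with `1`
B → no match
C → no match — must end with `00`
D → match
E → no match — must end with `10`
F → no match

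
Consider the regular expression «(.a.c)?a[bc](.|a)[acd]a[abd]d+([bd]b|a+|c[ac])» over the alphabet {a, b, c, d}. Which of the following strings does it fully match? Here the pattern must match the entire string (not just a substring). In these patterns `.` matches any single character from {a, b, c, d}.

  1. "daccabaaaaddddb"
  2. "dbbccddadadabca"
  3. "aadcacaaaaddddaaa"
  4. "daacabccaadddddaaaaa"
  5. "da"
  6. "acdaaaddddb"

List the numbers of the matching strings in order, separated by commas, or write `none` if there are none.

1, 3, 4, 6

1 → match
2 → no match
3 → match
4 → match
5 → no match
6 → match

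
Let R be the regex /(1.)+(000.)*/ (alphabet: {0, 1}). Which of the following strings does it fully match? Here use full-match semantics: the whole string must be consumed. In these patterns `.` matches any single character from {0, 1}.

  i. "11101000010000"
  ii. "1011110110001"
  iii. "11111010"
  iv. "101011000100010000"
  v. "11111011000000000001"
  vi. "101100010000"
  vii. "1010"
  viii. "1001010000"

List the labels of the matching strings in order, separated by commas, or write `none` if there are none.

i → match
ii → no match
iii → match
iv → match
v → match
vi → match
vii → match
viii → no match

i, iii, iv, v, vi, vii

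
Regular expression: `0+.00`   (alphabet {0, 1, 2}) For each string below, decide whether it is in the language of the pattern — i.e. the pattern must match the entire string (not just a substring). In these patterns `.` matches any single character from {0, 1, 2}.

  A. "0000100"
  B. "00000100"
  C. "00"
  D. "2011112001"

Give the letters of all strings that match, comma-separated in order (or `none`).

A → match
B → match
C → no match
D → no match — must start with "0"

A, B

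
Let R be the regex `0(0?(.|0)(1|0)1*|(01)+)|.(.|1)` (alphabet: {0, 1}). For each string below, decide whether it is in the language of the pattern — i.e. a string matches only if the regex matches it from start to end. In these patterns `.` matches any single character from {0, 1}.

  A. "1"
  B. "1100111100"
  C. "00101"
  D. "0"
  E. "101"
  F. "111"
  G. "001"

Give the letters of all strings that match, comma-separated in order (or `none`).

A → no match
B → no match
C → match
D → no match
E → no match
F → no match
G → match

C, G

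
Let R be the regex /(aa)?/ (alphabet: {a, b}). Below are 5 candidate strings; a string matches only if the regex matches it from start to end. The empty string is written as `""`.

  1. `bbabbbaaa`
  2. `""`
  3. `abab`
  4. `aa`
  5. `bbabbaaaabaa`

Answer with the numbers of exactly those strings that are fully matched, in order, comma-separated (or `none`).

2, 4

1 → no match
2 → match
3 → no match
4 → match
5 → no match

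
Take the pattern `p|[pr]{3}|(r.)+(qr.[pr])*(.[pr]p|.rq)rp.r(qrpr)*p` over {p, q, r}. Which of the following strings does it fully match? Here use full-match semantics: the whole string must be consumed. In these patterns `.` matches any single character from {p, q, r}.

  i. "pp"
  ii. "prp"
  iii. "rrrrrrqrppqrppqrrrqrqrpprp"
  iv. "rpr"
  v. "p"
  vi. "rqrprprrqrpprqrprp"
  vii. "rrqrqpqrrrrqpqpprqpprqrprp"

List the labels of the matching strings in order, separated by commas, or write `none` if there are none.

ii, iii, iv, v, vi

i → no match
ii → match
iii → match
iv → match
v → match
vi → match
vii → no match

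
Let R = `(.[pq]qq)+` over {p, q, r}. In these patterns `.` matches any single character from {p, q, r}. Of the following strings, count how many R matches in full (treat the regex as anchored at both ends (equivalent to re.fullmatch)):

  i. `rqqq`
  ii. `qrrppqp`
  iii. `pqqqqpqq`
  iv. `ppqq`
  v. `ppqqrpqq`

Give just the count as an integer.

4

i. `rqqq` → match
ii. `qrrppqp` → no match — must end with `qq`
iii. `pqqqqpqq` → match
iv. `ppqq` → match
v. `ppqqrpqq` → match
Total matched: 4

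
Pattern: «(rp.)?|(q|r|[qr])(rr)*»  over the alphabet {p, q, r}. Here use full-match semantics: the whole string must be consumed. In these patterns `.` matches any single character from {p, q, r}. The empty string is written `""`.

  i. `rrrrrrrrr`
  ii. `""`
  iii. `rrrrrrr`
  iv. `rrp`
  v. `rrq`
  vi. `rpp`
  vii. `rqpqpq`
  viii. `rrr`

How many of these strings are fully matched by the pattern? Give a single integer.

i → match
ii → match
iii → match
iv → no match
v → no match
vi → match
vii → no match
viii → match
Total matched: 5

5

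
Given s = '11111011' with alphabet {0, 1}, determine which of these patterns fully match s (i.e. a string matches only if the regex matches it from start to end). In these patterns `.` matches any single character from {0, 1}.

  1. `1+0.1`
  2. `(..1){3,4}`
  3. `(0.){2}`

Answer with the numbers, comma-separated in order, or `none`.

1

1 → match
2 → no match
3 → no match — must start with '0'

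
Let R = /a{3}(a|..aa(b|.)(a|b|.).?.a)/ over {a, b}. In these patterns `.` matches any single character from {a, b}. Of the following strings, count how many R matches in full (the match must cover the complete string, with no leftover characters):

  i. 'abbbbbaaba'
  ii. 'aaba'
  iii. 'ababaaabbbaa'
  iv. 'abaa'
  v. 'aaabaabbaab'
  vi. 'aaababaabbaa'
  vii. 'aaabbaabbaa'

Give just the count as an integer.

1

i → no match
ii → no match
iii → no match
iv → no match
v → no match — must end with 'a'
vi → no match
vii → match
Total matched: 1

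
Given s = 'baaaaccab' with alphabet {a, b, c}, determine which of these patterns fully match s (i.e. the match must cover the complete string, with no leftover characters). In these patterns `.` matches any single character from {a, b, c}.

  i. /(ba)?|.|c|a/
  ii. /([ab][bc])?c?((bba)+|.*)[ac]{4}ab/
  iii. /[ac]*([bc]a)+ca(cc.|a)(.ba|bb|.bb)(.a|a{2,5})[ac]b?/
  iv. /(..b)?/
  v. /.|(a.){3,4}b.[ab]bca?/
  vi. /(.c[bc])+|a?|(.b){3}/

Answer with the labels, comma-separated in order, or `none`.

ii

i → no match
ii → match
iii → no match
iv → no match
v → no match
vi → no match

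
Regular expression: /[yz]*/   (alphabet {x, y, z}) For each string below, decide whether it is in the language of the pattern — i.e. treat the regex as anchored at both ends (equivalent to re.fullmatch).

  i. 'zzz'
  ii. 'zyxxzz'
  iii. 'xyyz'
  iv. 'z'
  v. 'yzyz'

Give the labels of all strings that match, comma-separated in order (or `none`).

i, iv, v

i → match
ii → no match
iii → no match
iv → match
v → match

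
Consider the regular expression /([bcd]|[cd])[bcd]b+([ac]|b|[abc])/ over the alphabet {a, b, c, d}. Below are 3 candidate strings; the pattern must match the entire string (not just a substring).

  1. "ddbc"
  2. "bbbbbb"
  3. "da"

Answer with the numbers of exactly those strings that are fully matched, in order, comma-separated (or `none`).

1 → match
2 → match
3 → no match

1, 2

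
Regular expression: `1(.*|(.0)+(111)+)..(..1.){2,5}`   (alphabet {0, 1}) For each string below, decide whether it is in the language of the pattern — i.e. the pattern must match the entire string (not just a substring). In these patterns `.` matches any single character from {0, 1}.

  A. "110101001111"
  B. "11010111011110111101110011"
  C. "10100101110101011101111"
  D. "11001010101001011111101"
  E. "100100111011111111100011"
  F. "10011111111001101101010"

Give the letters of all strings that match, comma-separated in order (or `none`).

B, C, E, F

A. "110101001111" → no match
B → match
C → match
D → no match
E → match
F → match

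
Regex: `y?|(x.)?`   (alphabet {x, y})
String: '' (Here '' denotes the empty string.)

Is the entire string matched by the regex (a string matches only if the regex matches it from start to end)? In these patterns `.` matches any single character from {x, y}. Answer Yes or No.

Yes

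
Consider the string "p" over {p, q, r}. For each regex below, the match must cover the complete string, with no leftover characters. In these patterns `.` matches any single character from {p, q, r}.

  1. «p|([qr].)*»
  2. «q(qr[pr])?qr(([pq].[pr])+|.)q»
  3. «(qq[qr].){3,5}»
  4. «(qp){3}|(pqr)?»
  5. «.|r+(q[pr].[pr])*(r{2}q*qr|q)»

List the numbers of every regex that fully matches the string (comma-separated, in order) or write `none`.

1 → match
2 → no match — must start with "q"
3 → no match — must start with "qq"
4 → no match
5 → match

1, 5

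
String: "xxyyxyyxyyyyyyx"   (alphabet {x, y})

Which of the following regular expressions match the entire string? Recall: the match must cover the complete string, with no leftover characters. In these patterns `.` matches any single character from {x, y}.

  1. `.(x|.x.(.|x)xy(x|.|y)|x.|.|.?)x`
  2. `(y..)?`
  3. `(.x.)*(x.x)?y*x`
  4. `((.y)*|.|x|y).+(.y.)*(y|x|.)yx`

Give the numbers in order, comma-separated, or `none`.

1 → no match
2 → no match
3 → match
4 → match

3, 4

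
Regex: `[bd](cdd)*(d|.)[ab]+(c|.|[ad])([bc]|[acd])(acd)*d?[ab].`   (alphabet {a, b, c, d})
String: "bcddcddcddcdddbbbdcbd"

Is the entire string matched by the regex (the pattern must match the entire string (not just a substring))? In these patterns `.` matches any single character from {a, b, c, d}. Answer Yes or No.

Yes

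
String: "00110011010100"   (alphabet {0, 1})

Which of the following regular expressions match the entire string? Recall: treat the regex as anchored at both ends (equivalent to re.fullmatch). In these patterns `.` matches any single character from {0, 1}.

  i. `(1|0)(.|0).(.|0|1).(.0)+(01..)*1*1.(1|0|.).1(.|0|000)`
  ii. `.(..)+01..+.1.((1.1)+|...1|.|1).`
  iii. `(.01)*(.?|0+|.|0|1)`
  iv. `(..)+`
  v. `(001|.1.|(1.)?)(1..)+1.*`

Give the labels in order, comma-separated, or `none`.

iv, v

i → no match
ii → no match
iii → no match
iv → match
v → match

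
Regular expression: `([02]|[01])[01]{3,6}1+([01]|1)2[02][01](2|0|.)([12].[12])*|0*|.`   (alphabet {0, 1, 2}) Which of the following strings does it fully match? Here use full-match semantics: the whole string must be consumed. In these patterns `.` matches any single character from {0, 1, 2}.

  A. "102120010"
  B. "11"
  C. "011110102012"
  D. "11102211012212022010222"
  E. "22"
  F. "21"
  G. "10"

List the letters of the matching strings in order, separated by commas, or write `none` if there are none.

A → no match
B → no match
C → match
D → no match
E → no match
F → no match
G → no match

C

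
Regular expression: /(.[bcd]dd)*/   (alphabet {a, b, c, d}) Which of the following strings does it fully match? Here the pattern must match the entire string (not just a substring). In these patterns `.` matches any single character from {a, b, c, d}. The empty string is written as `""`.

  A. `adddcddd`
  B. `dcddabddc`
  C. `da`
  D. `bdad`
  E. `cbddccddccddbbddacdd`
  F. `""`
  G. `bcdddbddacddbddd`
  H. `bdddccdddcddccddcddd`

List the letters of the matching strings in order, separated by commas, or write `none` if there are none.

A → match
B → no match
C → no match
D → no match
E → match
F → match
G → match
H → match

A, E, F, G, H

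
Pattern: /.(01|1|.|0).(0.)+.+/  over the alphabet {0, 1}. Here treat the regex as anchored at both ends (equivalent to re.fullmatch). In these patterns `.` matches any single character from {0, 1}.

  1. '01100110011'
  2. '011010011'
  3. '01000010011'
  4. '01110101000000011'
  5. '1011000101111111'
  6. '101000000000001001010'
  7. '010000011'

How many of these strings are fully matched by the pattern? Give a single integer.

1 → match
2 → match
3 → match
4 → no match
5 → match
6 → match
7 → match
Total matched: 6

6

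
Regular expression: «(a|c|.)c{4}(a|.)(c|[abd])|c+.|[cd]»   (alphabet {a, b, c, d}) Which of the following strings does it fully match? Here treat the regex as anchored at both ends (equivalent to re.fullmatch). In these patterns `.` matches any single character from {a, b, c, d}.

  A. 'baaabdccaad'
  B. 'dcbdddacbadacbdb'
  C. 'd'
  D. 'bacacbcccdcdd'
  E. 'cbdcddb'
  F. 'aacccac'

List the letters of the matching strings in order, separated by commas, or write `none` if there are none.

C

A → no match
B → no match
C → match
D → no match
E → no match
F → no match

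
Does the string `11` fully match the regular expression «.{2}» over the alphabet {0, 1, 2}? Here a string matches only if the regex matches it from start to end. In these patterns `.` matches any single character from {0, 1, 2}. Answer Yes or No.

Yes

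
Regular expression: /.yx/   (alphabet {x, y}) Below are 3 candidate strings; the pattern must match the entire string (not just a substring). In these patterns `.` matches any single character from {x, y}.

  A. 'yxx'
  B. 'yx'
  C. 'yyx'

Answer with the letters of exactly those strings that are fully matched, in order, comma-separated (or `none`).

A → no match — must end with 'yx'
B → no match
C → match

C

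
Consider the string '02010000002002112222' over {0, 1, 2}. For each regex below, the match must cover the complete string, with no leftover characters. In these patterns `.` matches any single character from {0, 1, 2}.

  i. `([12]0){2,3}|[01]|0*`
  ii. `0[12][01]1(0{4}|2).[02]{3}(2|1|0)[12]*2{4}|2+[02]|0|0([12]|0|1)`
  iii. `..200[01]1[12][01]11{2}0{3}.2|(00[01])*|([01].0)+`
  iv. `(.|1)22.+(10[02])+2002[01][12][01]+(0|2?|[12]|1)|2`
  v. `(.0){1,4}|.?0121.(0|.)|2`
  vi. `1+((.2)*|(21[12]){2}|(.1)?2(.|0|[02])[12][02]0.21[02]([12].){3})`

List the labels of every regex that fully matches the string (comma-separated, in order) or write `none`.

ii

i → no match
ii → match
iii → no match
iv → no match
v → no match
vi → no match — must start with '1'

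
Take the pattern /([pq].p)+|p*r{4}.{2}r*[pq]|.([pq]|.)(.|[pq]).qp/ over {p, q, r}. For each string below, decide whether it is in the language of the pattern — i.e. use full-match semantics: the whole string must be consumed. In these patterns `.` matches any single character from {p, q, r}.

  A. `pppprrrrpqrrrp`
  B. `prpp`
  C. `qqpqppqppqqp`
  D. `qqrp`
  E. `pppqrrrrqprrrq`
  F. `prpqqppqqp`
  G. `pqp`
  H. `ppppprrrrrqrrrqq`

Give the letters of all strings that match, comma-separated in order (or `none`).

A, C, G

A → match
B → no match
C → match
D → no match
E → no match
F → no match
G → match
H → no match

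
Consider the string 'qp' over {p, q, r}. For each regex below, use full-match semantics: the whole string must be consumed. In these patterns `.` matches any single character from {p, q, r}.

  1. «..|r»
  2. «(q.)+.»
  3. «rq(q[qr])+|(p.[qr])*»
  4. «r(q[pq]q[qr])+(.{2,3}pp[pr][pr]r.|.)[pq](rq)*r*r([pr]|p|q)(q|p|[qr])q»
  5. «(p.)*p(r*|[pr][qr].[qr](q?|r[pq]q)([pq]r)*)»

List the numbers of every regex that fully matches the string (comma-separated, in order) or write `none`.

1

1 → match
2 → no match
3 → no match
4 → no match — must start with 'rq'
5 → no match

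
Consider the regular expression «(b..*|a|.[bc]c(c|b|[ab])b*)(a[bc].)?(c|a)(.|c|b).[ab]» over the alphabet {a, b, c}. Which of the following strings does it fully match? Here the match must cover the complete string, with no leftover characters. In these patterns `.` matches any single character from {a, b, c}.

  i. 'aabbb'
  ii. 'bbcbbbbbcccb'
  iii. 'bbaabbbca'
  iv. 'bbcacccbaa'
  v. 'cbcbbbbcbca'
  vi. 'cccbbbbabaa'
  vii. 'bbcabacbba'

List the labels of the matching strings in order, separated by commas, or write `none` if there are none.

i → match
ii → match
iii → no match
iv → match
v → match
vi → match
vii → match

i, ii, iv, v, vi, vii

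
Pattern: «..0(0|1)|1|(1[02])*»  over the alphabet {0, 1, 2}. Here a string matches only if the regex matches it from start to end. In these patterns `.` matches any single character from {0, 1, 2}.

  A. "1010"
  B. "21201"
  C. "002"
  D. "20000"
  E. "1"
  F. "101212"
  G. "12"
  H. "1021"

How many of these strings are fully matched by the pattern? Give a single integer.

A → match
B → no match
C → no match
D → no match
E → match
F → match
G → match
H → no match
Total matched: 4

4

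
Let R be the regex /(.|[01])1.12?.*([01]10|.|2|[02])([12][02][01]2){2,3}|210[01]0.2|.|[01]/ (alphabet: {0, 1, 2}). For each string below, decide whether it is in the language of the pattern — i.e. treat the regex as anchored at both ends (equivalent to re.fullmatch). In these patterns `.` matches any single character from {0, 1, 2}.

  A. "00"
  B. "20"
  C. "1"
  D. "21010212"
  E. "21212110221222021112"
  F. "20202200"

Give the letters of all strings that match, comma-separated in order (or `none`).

A. "00" → no match
B. "20" → no match
C. "1" → match
D. "21010212" → no match
E → no match
F. "20202200" → no match

C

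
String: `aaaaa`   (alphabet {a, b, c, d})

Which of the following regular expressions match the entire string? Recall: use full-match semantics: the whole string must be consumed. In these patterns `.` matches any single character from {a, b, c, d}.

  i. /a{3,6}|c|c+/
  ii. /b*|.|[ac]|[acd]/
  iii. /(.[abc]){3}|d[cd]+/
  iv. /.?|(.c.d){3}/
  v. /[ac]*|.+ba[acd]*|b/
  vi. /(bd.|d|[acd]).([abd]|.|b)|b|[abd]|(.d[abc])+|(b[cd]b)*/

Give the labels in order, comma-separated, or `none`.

i → match
ii → no match
iii → no match
iv → no match
v → match
vi → no match

i, v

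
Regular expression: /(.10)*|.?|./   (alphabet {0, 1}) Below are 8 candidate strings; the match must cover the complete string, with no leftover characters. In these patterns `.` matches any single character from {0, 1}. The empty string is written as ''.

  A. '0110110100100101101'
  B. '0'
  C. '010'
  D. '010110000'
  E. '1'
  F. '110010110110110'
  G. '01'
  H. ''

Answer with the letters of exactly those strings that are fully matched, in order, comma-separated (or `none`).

B, C, E, F, H

A → no match
B → match
C → match
D → no match
E → match
F → match
G → no match
H → match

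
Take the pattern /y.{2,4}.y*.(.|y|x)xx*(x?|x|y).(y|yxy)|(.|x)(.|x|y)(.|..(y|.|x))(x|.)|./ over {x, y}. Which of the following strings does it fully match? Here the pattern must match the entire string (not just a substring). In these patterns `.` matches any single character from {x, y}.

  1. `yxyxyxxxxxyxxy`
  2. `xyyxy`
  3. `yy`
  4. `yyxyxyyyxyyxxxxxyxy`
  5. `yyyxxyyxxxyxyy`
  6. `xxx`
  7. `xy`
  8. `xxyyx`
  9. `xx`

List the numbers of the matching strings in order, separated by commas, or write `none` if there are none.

none

1 → no match
2 → no match
3 → no match
4 → no match
5 → no match
6 → no match
7 → no match
8 → no match
9 → no match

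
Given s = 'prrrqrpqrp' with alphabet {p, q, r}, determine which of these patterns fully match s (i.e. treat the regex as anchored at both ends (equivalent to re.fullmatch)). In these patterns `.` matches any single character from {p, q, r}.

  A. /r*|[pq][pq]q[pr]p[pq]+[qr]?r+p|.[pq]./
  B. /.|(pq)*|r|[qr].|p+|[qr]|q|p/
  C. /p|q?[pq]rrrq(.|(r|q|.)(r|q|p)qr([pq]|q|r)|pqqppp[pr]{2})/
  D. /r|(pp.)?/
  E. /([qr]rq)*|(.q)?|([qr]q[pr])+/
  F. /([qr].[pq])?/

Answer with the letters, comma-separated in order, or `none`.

C

A → no match
B → no match
C → match
D → no match
E → no match
F → no match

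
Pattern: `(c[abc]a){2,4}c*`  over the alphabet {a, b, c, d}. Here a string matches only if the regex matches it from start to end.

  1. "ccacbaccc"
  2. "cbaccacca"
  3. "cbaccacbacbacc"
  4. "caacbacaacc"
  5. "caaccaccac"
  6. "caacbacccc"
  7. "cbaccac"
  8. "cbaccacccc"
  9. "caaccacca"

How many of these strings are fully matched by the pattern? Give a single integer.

9

1 → match
2 → match
3 → match
4 → match
5 → match
6 → match
7 → match
8 → match
9 → match
Total matched: 9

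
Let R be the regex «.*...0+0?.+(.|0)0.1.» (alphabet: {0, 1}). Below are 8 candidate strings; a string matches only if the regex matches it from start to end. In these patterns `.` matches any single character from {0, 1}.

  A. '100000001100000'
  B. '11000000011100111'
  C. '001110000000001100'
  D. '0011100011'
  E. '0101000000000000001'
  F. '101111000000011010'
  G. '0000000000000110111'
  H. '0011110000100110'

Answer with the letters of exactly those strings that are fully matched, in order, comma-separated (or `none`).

A → no match
B → match
C → no match
D → no match
E → no match
F → no match
G → match
H → match

B, G, H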